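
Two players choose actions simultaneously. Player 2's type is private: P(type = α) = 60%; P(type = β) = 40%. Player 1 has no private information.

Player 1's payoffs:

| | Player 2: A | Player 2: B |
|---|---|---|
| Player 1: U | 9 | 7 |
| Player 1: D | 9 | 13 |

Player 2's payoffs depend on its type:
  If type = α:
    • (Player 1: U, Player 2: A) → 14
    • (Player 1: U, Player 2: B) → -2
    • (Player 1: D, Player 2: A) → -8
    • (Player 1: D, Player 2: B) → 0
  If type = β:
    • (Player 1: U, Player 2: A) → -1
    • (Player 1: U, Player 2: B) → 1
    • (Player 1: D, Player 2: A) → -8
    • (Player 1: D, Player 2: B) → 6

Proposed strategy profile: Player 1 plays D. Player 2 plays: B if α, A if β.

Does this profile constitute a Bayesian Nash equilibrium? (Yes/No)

A profile is a BNE iff every type of every player is best-responding given beliefs about the other side.
Player 1 plays D: E[D] = 0.6·(13) + 0.4·(9) = 11.4; E[U] = 7.8. Best-responding. ✓
Player 2 (type α), facing D: A gives -8, B gives 0. Proposed B is best. ✓
Player 2 (type β), facing D: A gives -8, B gives 6. Proposed A is not best — profitable deviation exists. ✗

No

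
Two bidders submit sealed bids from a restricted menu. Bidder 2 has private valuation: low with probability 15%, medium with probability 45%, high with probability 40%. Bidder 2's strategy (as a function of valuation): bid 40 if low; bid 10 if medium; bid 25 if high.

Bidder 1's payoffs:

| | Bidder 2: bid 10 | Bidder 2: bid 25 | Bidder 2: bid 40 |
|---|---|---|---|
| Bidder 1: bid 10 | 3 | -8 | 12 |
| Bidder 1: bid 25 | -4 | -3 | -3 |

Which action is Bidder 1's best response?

bid 10

E[bid 10] = 0.15·(12) + 0.45·(3) + 0.4·(-8) = -0.05
E[bid 25] = 0.15·(-3) + 0.45·(-4) + 0.4·(-3) = -3.45
Best response: bid 10 (-0.05 is the largest).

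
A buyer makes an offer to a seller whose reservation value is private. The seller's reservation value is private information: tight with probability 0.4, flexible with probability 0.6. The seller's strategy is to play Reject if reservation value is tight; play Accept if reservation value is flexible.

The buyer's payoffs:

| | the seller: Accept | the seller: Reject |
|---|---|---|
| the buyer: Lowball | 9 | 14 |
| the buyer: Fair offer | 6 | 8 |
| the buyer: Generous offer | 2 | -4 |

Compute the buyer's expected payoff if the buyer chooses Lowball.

11

Take the expectation over the seller's reservation value, weighting each type's action by its prior probability.
E[Lowball] = 0.4·14 + 0.6·9 = 5.6 + 5.4 = 11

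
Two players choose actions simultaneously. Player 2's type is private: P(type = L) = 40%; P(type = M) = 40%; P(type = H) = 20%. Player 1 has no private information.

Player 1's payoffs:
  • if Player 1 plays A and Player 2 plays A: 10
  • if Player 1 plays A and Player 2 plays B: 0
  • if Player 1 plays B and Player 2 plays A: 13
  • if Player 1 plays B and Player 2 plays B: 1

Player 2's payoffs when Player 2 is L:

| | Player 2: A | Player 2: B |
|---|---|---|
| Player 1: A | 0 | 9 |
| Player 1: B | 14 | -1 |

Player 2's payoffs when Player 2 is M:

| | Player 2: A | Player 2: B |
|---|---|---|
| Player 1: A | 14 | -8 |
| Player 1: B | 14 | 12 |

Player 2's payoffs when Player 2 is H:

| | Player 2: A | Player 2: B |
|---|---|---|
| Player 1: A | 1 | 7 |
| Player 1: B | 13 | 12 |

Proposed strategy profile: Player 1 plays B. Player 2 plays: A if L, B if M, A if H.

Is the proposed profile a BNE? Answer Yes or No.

Player 1 plays B: E[B] = 0.4·(13) + 0.4·(1) + 0.2·(13) = 8.2; E[A] = 6. Best-responding. ✓
Player 2 (type L), facing B: A gives 14, B gives -1. Proposed A is best. ✓
Player 2 (type M), facing B: A gives 14, B gives 12. Proposed B is not best — profitable deviation exists. ✗
Player 2 (type H), facing B: A gives 13, B gives 12. Proposed A is best. ✓

No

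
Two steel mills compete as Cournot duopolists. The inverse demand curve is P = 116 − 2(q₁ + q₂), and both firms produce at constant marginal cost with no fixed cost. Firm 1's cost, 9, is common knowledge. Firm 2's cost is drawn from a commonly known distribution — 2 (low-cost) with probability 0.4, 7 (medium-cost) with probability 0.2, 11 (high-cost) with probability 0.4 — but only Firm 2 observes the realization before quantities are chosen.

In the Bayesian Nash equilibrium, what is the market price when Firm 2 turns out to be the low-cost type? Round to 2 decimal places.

41.57

Type-c best response for Firm 2: q₂(c) = (116 − c)/4 − q₁/2.
Firm 1 maximizes expected profit; its first-order condition is 116 − 4q₁ − 2E[q₂] − 9 = 0.
Substituting E[q₂] and solving: E[c₂] = 6.6, so q₁ = (116 − 2·9 + 6.6)/6 = 17.4333.
q₂(low-cost) = 19.7833, so P = 116 − 2·(17.4333 + 19.7833) = 41.5667.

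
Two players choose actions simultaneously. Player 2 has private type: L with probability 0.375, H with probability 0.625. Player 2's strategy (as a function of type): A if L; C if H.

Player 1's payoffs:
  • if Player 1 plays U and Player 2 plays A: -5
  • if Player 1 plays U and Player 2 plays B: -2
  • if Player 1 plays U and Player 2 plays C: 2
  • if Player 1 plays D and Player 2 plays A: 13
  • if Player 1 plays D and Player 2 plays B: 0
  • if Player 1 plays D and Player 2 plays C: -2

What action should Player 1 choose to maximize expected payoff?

D

E[U] = 0.375·(-5) + 0.625·(2) = -0.625
E[D] = 0.375·(13) + 0.625·(-2) = 3.625
Best response: D (3.625 is the largest).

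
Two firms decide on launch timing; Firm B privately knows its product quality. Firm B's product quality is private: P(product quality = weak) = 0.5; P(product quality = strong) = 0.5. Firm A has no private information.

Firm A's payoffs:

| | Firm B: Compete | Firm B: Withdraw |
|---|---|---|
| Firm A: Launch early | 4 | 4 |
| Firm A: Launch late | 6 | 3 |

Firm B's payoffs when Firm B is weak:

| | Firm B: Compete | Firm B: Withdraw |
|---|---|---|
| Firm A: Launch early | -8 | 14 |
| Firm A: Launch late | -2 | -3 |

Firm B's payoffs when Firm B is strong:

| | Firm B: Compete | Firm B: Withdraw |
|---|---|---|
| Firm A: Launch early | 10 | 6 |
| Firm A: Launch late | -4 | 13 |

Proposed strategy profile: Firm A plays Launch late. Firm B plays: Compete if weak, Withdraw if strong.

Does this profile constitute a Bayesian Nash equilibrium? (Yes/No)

A profile is a BNE iff every type of every player is best-responding given beliefs about the other side.
Firm A plays Launch late: E[Launch late] = 0.5·(6) + 0.5·(3) = 4.5; E[Launch early] = 4. Best-responding. ✓
Firm B (product quality weak), facing Launch late: Compete gives -2, Withdraw gives -3. Proposed Compete is best. ✓
Firm B (product quality strong), facing Launch late: Compete gives -4, Withdraw gives 13. Proposed Withdraw is best. ✓

Yes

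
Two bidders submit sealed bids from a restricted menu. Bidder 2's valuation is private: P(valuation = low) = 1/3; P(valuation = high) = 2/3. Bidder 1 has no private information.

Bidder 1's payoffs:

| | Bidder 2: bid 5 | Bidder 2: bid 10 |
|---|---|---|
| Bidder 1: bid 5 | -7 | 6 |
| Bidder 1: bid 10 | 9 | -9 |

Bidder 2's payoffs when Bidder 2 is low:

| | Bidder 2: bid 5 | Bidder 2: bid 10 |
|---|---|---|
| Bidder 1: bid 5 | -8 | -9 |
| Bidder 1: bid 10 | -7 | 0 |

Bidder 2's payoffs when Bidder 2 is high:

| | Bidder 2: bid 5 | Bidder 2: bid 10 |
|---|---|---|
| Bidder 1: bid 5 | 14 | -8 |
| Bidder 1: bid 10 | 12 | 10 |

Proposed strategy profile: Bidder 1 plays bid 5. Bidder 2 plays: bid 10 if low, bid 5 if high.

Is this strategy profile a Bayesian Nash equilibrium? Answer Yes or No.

No

Bidder 1 plays bid 5: E[bid 5] = 1/3·(6) + 2/3·(-7) = -8/3; E[bid 10] = 3. Not best-responding. ✗
Bidder 2 (valuation low), facing bid 5: bid 5 gives -8, bid 10 gives -9. Proposed bid 10 is not best — profitable deviation exists. ✗
Bidder 2 (valuation high), facing bid 5: bid 5 gives 14, bid 10 gives -8. Proposed bid 5 is best. ✓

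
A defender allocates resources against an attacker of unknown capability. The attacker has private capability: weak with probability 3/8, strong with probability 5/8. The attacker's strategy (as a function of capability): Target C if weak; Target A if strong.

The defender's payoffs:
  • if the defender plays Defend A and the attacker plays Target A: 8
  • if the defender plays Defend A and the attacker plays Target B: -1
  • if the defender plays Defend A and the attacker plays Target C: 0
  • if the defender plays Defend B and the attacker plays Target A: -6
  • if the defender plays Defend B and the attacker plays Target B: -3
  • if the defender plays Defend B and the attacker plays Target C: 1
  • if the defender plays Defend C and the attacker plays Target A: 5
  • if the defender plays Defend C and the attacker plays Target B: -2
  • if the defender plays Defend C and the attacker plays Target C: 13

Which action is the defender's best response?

Defend C

E[Defend A] = 3/8·(0) + 5/8·(8) = 5
E[Defend B] = 3/8·(1) + 5/8·(-6) = -27/8
E[Defend C] = 3/8·(13) + 5/8·(5) = 8
Best response: Defend C (8 is the largest).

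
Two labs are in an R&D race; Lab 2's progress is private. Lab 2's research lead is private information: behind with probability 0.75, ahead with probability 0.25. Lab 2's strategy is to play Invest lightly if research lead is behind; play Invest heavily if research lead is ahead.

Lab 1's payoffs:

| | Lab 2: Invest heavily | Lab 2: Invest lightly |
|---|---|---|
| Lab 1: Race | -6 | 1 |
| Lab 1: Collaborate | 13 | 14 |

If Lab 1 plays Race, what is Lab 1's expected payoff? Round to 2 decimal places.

Take the expectation over Lab 2's research lead, weighting each type's action by its prior probability.
E[Race] = 0.75·1 + 0.25·(-6) = 0.75 + (-1.5) = -0.75

-0.75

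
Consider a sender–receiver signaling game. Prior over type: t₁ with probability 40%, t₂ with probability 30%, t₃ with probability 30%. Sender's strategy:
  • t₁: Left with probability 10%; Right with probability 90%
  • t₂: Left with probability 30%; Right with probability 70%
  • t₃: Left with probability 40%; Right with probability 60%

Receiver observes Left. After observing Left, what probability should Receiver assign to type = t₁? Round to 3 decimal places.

P(Left) = 0.4·0.1 + 0.3·0.3 + 0.3·0.4 = 0.25
P(t₁ | Left) = (0.4·0.1) / 0.25 = 0.04 / 0.25 = 0.16

0.160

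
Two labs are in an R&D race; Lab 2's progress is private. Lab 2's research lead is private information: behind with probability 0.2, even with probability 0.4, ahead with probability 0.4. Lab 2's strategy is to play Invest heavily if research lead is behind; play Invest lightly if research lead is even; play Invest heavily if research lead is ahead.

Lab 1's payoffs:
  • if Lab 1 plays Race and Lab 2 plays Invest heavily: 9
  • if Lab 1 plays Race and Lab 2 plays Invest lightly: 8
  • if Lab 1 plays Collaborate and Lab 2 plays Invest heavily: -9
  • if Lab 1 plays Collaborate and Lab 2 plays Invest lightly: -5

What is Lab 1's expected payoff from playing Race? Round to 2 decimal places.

Take the expectation over Lab 2's research lead, weighting each type's action by its prior probability.
E[Race] = 0.2·9 + 0.4·8 + 0.4·9 = 1.8 + 3.2 + 3.6 = 8.6

8.60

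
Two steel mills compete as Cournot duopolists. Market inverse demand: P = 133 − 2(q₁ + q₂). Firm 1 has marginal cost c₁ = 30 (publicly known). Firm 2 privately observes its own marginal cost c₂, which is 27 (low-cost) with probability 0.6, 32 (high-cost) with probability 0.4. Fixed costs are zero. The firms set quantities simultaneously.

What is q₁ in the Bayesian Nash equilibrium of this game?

Firm 2 with cost c maximizes (133 − 2(q₁+q₂) − c)·q₂, giving q₂(c) = (133 − c − 2q₁)/4.
E[c₂] = 0.6·27 + 0.4·32 = 29
Firm 1's FOC against E[q₂] yields q₁ = (133 − 2·30 + E[c₂])/6 = (133 − 60 + 29)/6 = 17.

17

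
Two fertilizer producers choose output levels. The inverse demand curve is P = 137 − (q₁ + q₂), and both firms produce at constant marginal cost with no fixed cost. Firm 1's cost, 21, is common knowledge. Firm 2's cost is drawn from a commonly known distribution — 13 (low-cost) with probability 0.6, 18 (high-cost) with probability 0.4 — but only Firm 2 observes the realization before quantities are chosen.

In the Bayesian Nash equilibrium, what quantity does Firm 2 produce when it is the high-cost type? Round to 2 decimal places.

41.17

Type-c best response for Firm 2: q₂(c) = (137 − c)/2 − q₁/2.
Firm 1 maximizes expected profit; its first-order condition is 137 − 2q₁ − E[q₂] − 21 = 0.
Substituting E[q₂] and solving: E[c₂] = 15, so q₁ = (137 − 2·21 + 15)/3 = 36.6667.
q₂(high-cost) = (137 − 18 − 36.6667)/2 = 41.1667.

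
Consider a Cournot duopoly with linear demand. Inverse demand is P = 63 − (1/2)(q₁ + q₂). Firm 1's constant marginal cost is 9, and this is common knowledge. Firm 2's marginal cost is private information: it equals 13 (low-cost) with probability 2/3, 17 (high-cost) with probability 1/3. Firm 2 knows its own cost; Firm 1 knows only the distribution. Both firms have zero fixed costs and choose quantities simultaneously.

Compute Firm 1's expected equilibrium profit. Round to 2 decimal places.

782.32

Each type of Firm 2 best-responds to q₁; Firm 1 best-responds to the expected q₂ over Firm 2's types.
Firm 2 with cost c maximizes (63 − (1/2)(q₁+q₂) − c)·q₂, giving q₂(c) = (63 − c − (1/2)q₁).
E[c₂] = 2/3·13 + 1/3·17 = 14.3333
Firm 1's FOC against E[q₂] yields q₁ = (63 − 2·9 + E[c₂])/(3/2) = (63 − 18 + 14.3333)/(3/2) = 39.5556.
E[P] = 63 − (1/2)·(q₁ + E[q₂]) = 28.7778; Firm 1's expected profit = (E[P] − 9)·q₁ = (28.7778 − 9)·39.5556 = 782.321.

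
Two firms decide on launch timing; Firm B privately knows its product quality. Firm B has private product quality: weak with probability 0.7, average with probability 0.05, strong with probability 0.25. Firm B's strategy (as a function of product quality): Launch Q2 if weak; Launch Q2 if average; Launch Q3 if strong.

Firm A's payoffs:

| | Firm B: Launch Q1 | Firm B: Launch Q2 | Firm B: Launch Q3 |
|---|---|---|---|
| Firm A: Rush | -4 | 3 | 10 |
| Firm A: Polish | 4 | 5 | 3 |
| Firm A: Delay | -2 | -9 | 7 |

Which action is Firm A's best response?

E[Rush] = 0.7·(3) + 0.05·(3) + 0.25·(10) = 4.75
E[Polish] = 0.7·(5) + 0.05·(5) + 0.25·(3) = 4.5
E[Delay] = 0.7·(-9) + 0.05·(-9) + 0.25·(7) = -5
Best response: Rush (4.75 is the largest).

Rush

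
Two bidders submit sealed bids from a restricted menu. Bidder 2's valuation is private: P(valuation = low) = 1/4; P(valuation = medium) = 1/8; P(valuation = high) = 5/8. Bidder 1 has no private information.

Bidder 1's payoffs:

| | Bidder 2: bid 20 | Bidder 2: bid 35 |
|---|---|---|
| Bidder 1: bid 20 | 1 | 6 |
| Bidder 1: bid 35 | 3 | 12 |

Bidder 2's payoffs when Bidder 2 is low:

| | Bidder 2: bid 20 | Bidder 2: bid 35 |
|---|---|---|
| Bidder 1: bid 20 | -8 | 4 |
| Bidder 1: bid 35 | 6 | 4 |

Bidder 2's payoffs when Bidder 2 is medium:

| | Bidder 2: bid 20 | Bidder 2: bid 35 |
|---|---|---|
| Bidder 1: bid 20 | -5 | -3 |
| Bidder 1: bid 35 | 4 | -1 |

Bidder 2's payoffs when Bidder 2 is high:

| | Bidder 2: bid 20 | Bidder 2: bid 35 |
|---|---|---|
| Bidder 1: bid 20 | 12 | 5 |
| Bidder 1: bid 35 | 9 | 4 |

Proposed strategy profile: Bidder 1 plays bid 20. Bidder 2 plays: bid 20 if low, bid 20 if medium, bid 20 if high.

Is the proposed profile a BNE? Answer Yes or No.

No

A profile is a BNE iff every type of every player is best-responding given beliefs about the other side.
Bidder 1 plays bid 20: E[bid 20] = 1/4·(1) + 1/8·(1) + 5/8·(1) = 1; E[bid 35] = 3. Not best-responding. ✗
Bidder 2 (valuation low), facing bid 20: bid 20 gives -8, bid 35 gives 4. Proposed bid 20 is not best — profitable deviation exists. ✗
Bidder 2 (valuation medium), facing bid 20: bid 20 gives -5, bid 35 gives -3. Proposed bid 20 is not best — profitable deviation exists. ✗
Bidder 2 (valuation high), facing bid 20: bid 20 gives 12, bid 35 gives 5. Proposed bid 20 is best. ✓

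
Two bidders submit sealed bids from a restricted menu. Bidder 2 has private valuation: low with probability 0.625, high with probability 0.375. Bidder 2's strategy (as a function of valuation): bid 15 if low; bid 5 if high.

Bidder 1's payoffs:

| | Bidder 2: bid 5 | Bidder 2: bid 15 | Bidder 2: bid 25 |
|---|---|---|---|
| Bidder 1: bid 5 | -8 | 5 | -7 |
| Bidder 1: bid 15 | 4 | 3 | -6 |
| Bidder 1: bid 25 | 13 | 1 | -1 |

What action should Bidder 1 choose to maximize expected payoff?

E[bid 5] = 0.625·(5) + 0.375·(-8) = 0.125
E[bid 15] = 0.625·(3) + 0.375·(4) = 3.375
E[bid 25] = 0.625·(1) + 0.375·(13) = 5.5
Best response: bid 25 (5.5 is the largest).

bid 25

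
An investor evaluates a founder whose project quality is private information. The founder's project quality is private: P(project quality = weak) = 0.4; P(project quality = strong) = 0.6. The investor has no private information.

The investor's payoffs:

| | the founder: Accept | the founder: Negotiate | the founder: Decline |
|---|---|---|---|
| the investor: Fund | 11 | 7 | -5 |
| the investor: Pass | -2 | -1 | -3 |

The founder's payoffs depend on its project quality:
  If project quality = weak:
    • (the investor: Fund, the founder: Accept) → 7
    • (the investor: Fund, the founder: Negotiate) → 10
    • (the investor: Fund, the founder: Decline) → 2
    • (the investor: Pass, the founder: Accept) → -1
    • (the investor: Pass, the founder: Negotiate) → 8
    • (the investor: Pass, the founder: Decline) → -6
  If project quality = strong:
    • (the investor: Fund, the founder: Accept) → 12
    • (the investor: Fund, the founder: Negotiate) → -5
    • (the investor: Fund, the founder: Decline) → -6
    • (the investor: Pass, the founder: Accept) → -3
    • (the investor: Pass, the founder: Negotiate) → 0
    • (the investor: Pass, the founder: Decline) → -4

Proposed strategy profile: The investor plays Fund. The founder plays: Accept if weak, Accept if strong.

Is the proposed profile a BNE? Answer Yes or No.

No

The investor plays Fund: E[Fund] = 0.4·(11) + 0.6·(11) = 11; E[Pass] = -2. Best-responding. ✓
The founder (project quality weak), facing Fund: Accept gives 7, Negotiate gives 10, Decline gives 2. Proposed Accept is not best — profitable deviation exists. ✗
The founder (project quality strong), facing Fund: Accept gives 12, Negotiate gives -5, Decline gives -6. Proposed Accept is best. ✓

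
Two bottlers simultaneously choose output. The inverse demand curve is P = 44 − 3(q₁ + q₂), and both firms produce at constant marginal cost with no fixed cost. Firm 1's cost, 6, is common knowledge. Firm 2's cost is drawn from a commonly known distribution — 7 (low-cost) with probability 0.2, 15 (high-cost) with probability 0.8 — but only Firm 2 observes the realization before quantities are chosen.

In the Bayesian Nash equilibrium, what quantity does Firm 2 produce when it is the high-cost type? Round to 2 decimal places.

2.31

Firm 2 with cost c maximizes (44 − 3(q₁+q₂) − c)·q₂, giving q₂(c) = (44 − c − 3q₁)/6.
E[c₂] = 0.2·7 + 0.8·15 = 13.4
Firm 1's FOC against E[q₂] yields q₁ = (44 − 2·6 + E[c₂])/9 = (44 − 12 + 13.4)/9 = 5.04444.
q₂(high-cost) = (44 − 15 − 3·5.04444)/6 = 2.31111.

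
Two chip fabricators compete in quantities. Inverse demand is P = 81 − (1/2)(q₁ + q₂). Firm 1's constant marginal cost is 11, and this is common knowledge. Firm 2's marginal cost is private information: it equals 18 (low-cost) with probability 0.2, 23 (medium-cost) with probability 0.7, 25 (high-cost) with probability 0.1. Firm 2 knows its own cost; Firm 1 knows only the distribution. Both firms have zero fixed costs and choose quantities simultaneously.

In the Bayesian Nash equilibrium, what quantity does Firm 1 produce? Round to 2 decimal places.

Type-c best response for Firm 2: q₂(c) = (81 − c) − q₁/2.
Firm 1 maximizes expected profit; its first-order condition is 81 − q₁ − (1/2)E[q₂] − 11 = 0.
Substituting E[q₂] and solving: E[c₂] = 22.2, so q₁ = (81 − 2·11 + 22.2)/(3/2) = 54.1333.

54.13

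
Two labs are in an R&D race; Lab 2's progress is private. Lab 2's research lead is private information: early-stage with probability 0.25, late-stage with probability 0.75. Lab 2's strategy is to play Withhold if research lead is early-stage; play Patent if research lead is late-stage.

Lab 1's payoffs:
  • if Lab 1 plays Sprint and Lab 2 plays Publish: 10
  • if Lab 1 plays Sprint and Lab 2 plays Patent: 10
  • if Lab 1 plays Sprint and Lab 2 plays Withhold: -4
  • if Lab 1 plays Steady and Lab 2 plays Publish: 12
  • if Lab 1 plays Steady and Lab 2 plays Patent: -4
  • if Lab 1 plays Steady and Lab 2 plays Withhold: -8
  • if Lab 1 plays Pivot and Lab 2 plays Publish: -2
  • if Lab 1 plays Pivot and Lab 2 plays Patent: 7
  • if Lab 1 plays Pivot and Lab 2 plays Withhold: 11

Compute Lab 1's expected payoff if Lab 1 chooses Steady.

-5

E[Steady] = 0.25·(-8) + 0.75·(-4) = (-2) + (-3) = -5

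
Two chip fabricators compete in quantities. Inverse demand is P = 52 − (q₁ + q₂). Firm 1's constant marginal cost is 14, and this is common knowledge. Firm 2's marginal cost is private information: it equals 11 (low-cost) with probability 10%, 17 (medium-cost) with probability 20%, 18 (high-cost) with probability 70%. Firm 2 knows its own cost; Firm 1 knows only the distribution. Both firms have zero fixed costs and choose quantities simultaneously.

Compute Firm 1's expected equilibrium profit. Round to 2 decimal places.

Type-c best response for Firm 2: q₂(c) = (52 − c)/2 − q₁/2.
Firm 1 maximizes expected profit; its first-order condition is 52 − 2q₁ − E[q₂] − 14 = 0.
Substituting E[q₂] and solving: E[c₂] = 17.1, so q₁ = (52 − 2·14 + 17.1)/3 = 13.7.
E[P] = 52 − (q₁ + E[q₂]) = 27.7; Firm 1's expected profit = (E[P] − 14)·q₁ = (27.7 − 14)·13.7 = 187.69.

187.69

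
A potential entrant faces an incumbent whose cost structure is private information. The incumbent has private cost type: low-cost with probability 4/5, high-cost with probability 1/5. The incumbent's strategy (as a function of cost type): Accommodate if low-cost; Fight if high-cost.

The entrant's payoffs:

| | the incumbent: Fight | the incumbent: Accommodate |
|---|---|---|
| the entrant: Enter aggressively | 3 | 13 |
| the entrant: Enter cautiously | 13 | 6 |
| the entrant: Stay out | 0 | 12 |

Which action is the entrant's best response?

Enter aggressively

Compute the entrant's expected payoff for each action, taking the expectation over the incumbent's type.
E[Enter aggressively] = 4/5·(13) + 1/5·(3) = 11
E[Enter cautiously] = 4/5·(6) + 1/5·(13) = 37/5
E[Stay out] = 4/5·(12) + 1/5·(0) = 48/5
Best response: Enter aggressively (11 is the largest).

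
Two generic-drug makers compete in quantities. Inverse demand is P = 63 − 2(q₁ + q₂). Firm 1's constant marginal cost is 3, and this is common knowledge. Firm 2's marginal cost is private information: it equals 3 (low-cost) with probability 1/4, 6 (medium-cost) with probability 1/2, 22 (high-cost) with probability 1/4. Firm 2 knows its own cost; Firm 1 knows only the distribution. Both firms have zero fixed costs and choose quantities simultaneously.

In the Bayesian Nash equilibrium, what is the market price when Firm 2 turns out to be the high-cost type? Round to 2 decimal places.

31.46

Type-c best response for Firm 2: q₂(c) = (63 − c)/4 − q₁/2.
Firm 1 maximizes expected profit; its first-order condition is 63 − 4q₁ − 2E[q₂] − 3 = 0.
Substituting E[q₂] and solving: E[c₂] = 9.25, so q₁ = (63 − 2·3 + 9.25)/6 = 11.0417.
q₂(high-cost) = 4.72917, so P = 63 − 2·(11.0417 + 4.72917) = 31.4583.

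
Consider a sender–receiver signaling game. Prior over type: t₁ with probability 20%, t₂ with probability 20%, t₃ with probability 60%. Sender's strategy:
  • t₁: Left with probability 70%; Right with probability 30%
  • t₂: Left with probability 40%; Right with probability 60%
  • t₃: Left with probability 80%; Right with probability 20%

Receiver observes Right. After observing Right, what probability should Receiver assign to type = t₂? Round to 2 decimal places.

0.40

Apply Bayes' rule using the sender's strategy as the likelihood.
P(Right) = 0.2·0.3 + 0.2·0.6 + 0.6·0.2 = 0.3
P(t₂ | Right) = (0.2·0.6) / 0.3 = 0.12 / 0.3 = 0.4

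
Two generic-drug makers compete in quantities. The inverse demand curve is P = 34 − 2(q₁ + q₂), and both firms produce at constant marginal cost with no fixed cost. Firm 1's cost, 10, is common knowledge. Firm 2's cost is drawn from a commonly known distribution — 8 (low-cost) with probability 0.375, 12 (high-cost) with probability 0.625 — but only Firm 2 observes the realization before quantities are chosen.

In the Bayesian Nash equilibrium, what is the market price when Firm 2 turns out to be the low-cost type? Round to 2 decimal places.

Type-c best response for Firm 2: q₂(c) = (34 − c)/4 − q₁/2.
Firm 1 maximizes expected profit; its first-order condition is 34 − 4q₁ − 2E[q₂] − 10 = 0.
Substituting E[q₂] and solving: E[c₂] = 10.5, so q₁ = (34 − 2·10 + 10.5)/6 = 4.08333.
q₂(low-cost) = 4.45833, so P = 34 − 2·(4.08333 + 4.45833) = 16.9167.

16.92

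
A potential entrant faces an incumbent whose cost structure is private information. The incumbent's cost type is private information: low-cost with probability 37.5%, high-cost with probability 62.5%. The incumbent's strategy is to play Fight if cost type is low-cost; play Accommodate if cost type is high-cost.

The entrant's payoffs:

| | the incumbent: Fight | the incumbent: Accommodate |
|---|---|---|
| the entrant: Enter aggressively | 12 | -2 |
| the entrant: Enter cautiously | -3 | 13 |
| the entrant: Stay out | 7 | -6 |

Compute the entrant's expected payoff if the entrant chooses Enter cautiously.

Take the expectation over the incumbent's cost type, weighting each type's action by its prior probability.
E[Enter cautiously] = 0.375·(-3) + 0.625·13 = (-1.125) + 8.125 = 7

7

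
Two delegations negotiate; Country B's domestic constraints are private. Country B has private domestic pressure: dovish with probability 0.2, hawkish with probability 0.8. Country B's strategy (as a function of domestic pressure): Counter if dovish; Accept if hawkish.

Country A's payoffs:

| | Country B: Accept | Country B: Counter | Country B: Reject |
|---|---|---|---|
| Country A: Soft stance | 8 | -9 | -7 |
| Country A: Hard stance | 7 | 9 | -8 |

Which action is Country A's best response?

Hard stance

E[Soft stance] = 0.2·(-9) + 0.8·(8) = 4.6
E[Hard stance] = 0.2·(9) + 0.8·(7) = 7.4
Best response: Hard stance (7.4 is the largest).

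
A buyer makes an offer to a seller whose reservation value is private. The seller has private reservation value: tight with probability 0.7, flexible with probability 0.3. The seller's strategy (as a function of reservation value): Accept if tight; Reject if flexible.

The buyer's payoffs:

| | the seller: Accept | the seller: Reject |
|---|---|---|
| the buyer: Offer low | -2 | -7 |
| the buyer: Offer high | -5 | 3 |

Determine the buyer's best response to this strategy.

E[Offer low] = 0.7·(-2) + 0.3·(-7) = -3.5
E[Offer high] = 0.7·(-5) + 0.3·(3) = -2.6
Best response: Offer high (-2.6 is the largest).

Offer high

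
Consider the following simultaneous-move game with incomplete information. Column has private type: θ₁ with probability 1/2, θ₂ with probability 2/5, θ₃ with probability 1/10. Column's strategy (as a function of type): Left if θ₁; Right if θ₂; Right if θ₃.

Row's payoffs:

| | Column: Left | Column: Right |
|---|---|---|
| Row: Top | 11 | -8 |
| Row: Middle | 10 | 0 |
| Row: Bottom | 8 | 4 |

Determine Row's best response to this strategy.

E[Top] = 1/2·(11) + 2/5·(-8) + 1/10·(-8) = 3/2
E[Middle] = 1/2·(10) + 2/5·(0) + 1/10·(0) = 5
E[Bottom] = 1/2·(8) + 2/5·(4) + 1/10·(4) = 6
Best response: Bottom (6 is the largest).

Bottom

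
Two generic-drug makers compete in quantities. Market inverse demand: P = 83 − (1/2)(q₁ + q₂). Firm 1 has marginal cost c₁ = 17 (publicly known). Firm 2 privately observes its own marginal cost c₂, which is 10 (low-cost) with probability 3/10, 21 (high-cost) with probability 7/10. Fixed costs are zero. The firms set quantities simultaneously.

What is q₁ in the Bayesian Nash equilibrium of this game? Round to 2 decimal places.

Firm 2 with cost c maximizes (83 − (1/2)(q₁+q₂) − c)·q₂, giving q₂(c) = (83 − c − (1/2)q₁).
E[c₂] = 3/10·10 + 7/10·21 = 17.7
Firm 1's FOC against E[q₂] yields q₁ = (83 − 2·17 + E[c₂])/(3/2) = (83 − 34 + 17.7)/(3/2) = 44.4667.

44.47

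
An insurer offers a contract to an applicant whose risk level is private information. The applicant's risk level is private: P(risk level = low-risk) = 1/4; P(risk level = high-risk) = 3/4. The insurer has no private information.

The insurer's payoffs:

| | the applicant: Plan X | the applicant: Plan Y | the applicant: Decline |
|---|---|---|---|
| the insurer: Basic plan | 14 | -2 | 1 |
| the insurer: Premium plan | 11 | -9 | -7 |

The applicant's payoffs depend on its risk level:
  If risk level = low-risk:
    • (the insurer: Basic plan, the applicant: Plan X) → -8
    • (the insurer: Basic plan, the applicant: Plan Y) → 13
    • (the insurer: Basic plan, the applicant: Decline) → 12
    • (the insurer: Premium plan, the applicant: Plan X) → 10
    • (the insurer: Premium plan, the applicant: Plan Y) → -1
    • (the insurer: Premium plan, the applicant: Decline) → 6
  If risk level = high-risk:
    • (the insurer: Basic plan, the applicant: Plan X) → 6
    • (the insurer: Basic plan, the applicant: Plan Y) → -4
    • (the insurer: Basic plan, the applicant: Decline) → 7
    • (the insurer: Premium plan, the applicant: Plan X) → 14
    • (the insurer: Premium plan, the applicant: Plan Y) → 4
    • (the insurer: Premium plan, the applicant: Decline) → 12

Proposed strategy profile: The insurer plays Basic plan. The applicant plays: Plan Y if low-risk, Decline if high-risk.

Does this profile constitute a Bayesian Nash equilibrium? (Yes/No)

A profile is a BNE iff every type of every player is best-responding given beliefs about the other side.
The insurer plays Basic plan: E[Basic plan] = 1/4·(-2) + 3/4·(1) = 1/4; E[Premium plan] = -15/2. Best-responding. ✓
The applicant (risk level low-risk), facing Basic plan: Plan X gives -8, Plan Y gives 13, Decline gives 12. Proposed Plan Y is best. ✓
The applicant (risk level high-risk), facing Basic plan: Plan X gives 6, Plan Y gives -4, Decline gives 7. Proposed Decline is best. ✓

Yes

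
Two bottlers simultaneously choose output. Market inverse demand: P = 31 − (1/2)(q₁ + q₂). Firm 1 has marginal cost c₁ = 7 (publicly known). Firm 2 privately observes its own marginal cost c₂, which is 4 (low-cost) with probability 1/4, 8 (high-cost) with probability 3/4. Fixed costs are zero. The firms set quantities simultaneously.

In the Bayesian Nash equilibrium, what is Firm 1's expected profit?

Firm 2 with cost c maximizes (31 − (1/2)(q₁+q₂) − c)·q₂, giving q₂(c) = (31 − c − (1/2)q₁).
E[c₂] = 1/4·4 + 3/4·8 = 7
Firm 1's FOC against E[q₂] yields q₁ = (31 − 2·7 + E[c₂])/(3/2) = (31 − 14 + 7)/(3/2) = 16.
E[P] = 31 − (1/2)·(q₁ + E[q₂]) = 15; Firm 1's expected profit = (E[P] − 7)·q₁ = (15 − 7)·16 = 128.

128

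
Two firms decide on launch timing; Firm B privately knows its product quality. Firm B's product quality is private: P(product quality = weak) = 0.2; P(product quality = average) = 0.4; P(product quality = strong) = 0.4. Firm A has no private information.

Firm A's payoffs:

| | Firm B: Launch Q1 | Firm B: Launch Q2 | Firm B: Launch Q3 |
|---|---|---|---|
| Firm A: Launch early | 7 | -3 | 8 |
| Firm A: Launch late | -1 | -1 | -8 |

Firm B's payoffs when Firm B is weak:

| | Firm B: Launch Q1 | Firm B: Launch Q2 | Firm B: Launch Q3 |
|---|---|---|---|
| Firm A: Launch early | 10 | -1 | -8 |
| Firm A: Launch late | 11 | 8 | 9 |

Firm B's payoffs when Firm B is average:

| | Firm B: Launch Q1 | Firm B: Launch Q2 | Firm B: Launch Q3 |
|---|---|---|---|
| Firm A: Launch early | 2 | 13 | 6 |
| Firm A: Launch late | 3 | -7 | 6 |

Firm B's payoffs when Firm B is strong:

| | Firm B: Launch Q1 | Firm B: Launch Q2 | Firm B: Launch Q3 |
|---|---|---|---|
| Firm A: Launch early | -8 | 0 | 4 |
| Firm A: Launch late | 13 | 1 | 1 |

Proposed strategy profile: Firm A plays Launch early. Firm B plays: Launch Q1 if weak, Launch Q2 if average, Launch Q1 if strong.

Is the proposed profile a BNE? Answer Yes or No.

No

Firm A plays Launch early: E[Launch early] = 0.2·(7) + 0.4·(-3) + 0.4·(7) = 3; E[Launch late] = -1. Best-responding. ✓
Firm B (product quality weak), facing Launch early: Launch Q1 gives 10, Launch Q2 gives -1, Launch Q3 gives -8. Proposed Launch Q1 is best. ✓
Firm B (product quality average), facing Launch early: Launch Q1 gives 2, Launch Q2 gives 13, Launch Q3 gives 6. Proposed Launch Q2 is best. ✓
Firm B (product quality strong), facing Launch early: Launch Q1 gives -8, Launch Q2 gives 0, Launch Q3 gives 4. Proposed Launch Q1 is not best — profitable deviation exists. ✗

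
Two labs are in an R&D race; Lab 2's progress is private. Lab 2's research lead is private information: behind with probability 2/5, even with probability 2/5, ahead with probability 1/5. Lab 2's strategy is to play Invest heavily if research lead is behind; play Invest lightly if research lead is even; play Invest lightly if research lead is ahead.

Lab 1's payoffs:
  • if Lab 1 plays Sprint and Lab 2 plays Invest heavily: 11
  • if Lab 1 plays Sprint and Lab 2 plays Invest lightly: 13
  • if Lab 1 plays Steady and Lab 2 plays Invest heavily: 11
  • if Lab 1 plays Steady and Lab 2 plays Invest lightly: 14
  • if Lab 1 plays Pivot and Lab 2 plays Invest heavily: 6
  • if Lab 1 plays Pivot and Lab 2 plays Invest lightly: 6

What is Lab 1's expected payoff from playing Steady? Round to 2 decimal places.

12.80

E[Steady] = 2/5·11 + 2/5·14 + 1/5·14 = 22/5 + 28/5 + 14/5 = 64/5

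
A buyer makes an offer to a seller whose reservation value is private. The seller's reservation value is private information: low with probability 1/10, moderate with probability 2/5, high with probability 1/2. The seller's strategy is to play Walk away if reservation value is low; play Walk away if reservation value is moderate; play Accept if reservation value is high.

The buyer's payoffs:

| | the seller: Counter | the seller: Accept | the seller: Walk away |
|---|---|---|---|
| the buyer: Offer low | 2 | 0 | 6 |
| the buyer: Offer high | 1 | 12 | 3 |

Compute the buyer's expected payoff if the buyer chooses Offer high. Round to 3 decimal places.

7.500

E[Offer high] = 1/10·3 + 2/5·3 + 1/2·12 = 3/10 + 6/5 + 6 = 15/2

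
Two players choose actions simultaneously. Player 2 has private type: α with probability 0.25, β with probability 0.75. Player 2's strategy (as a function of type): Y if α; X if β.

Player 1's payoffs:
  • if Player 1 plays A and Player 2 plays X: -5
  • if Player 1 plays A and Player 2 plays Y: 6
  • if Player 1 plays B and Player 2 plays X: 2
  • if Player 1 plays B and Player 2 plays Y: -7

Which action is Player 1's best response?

B

Compute Player 1's expected payoff for each action, taking the expectation over Player 2's type.
E[A] = 0.25·(6) + 0.75·(-5) = -2.25
E[B] = 0.25·(-7) + 0.75·(2) = -0.25
Best response: B (-0.25 is the largest).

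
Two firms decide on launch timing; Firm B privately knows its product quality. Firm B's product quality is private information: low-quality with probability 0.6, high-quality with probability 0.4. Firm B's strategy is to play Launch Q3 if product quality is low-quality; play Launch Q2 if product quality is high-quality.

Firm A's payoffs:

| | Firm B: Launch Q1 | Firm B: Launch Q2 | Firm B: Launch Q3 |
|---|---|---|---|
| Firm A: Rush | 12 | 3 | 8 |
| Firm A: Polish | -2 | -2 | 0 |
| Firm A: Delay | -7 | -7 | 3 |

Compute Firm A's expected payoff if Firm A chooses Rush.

6

E[Rush] = 0.6·8 + 0.4·3 = 4.8 + 1.2 = 6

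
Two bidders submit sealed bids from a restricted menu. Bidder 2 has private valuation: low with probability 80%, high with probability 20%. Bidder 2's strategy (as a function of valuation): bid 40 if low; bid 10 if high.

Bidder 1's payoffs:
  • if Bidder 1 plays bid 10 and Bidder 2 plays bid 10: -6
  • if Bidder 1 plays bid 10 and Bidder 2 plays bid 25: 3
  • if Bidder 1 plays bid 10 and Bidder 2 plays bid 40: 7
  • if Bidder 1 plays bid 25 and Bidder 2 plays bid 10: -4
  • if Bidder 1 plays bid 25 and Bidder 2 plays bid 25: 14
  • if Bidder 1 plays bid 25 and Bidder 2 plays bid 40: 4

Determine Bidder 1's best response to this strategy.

bid 10

E[bid 10] = 0.8·(7) + 0.2·(-6) = 4.4
E[bid 25] = 0.8·(4) + 0.2·(-4) = 2.4
Best response: bid 10 (4.4 is the largest).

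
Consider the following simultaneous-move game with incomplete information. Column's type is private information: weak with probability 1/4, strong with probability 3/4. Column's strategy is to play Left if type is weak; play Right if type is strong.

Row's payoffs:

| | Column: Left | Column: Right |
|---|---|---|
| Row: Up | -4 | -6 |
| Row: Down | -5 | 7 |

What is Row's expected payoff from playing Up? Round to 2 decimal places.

-5.50

E[Up] = 1/4·(-4) + 3/4·(-6) = (-1) + (-9/2) = -11/2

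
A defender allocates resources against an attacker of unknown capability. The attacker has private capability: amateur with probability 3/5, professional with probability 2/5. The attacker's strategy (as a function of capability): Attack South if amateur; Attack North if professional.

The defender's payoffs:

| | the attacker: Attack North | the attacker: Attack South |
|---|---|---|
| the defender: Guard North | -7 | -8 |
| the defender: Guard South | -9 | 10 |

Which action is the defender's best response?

E[Guard North] = 3/5·(-8) + 2/5·(-7) = -38/5
E[Guard South] = 3/5·(10) + 2/5·(-9) = 12/5
Best response: Guard South (12/5 is the largest).

Guard South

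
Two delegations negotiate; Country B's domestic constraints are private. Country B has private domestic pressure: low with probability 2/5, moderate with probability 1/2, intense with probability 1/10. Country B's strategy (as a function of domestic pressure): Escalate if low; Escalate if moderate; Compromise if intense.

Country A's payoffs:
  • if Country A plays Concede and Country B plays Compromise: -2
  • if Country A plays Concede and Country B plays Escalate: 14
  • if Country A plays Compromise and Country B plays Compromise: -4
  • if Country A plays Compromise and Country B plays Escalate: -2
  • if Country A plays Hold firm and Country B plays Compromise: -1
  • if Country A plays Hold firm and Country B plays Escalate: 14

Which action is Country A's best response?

Hold firm

E[Concede] = 2/5·(14) + 1/2·(14) + 1/10·(-2) = 62/5
E[Compromise] = 2/5·(-2) + 1/2·(-2) + 1/10·(-4) = -11/5
E[Hold firm] = 2/5·(14) + 1/2·(14) + 1/10·(-1) = 25/2
Best response: Hold firm (25/2 is the largest).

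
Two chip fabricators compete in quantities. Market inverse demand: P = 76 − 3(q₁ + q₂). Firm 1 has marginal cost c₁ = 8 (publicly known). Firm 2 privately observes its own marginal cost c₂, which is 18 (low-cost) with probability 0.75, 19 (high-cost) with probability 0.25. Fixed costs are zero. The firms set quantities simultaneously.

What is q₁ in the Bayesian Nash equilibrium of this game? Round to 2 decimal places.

Firm 2 with cost c maximizes (76 − 3(q₁+q₂) − c)·q₂, giving q₂(c) = (76 − c − 3q₁)/6.
E[c₂] = 0.75·18 + 0.25·19 = 18.25
Firm 1's FOC against E[q₂] yields q₁ = (76 − 2·8 + E[c₂])/9 = (76 − 16 + 18.25)/9 = 8.69444.

8.69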